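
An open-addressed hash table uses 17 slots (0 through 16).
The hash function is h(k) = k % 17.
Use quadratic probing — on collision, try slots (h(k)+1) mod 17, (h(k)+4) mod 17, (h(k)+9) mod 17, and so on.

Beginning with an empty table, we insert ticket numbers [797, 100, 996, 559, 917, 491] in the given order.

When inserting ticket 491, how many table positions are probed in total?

797 hashes to 15; slot 15 is free -> place at 15.
100 hashes to 15; 15 taken -> place at 16.
996 hashes to 10; slot 10 is free -> place at 10.
559 hashes to 15; 15,16 taken -> place at 2.
917 hashes to 16; 16 taken -> place at 0.
491 hashes to 15; 15,16,2 taken -> place at 7.
Table: [917, —, 559, —, —, —, —, 491, —, —, 996, —, —, —, —, 797, 100]

4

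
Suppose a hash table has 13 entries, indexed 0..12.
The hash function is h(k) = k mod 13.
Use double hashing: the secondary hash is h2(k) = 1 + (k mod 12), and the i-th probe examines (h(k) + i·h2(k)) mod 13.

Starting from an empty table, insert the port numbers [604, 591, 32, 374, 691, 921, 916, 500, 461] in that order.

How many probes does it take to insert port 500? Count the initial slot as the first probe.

4

Insert 604: h=6, slot 6 empty -> index 6.
Insert 591: h=6, h2=4, slot 6 occupied -> index 10.
Insert 32: h=6, h2=9, slot 6 occupied -> index 2.
Insert 374: h=10, h2=3, slot 10 occupied -> index 0.
Insert 691: h=2, h2=8, slots 2,10 occupied -> index 5.
Insert 921: h=11, slot 11 empty -> index 11.
Insert 916: h=6, h2=5, slots 6,11 occupied -> index 3.
Insert 500: h=6, h2=9, slots 6,2,11 occupied -> index 7.
Insert 461: h=6, h2=6, slot 6 occupied -> index 12.
Table: [374, _, 32, 916, _, 691, 604, 500, _, _, 591, 921, 461]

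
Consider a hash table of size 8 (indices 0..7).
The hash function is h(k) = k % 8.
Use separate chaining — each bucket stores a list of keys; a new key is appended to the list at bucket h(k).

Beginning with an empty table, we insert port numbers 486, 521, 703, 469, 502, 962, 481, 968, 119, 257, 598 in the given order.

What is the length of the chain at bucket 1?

3

486 -> bucket 6
521 -> bucket 1
703 -> bucket 7
469 -> bucket 5
502 -> bucket 6 (collision)
962 -> bucket 2
481 -> bucket 1 (collision)
968 -> bucket 0
119 -> bucket 7 (collision)
257 -> bucket 1 (collision)
598 -> bucket 6 (collision)
Final buckets:
0: 968
1: 521 -> 481 -> 257
2: 962
3: ∅
4: ∅
5: 469
6: 486 -> 502 -> 598
7: 703 -> 119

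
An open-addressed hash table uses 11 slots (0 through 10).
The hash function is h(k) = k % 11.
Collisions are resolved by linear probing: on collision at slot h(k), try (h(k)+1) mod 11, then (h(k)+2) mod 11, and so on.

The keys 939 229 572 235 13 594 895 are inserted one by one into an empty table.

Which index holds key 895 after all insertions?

Insert 939: h=4, slot 4 empty => index 4.
Insert 229: h=9, slot 9 empty => index 9.
Insert 572: h=0, slot 0 empty => index 0.
Insert 235: h=4, slot 4 occupied => index 5.
Insert 13: h=2, slot 2 empty => index 2.
Insert 594: h=0, slot 0 occupied => index 1.
Insert 895: h=4, slots 4,5 occupied => index 6.
Table: [572, 594, 13, —, 939, 235, 895, —, —, 229, —]

6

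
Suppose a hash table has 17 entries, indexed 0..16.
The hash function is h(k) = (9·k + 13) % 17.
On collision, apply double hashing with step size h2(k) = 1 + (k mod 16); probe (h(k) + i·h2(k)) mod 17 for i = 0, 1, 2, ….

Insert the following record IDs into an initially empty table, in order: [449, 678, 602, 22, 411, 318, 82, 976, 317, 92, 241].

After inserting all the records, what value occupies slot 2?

602

449 hashes to 8; slot 8 is free -> place at 8.
678 hashes to 12; slot 12 is free -> place at 12.
602 hashes to 8, h2=11; 8 taken -> place at 2.
22 hashes to 7; slot 7 is free -> place at 7.
411 hashes to 6; slot 6 is free -> place at 6.
318 hashes to 2, h2=15; 2 taken -> place at 0.
82 hashes to 3; slot 3 is free -> place at 3.
976 hashes to 8, h2=1; 8 taken -> place at 9.
317 hashes to 10; slot 10 is free -> place at 10.
92 hashes to 8, h2=13; 8 taken -> place at 4.
241 hashes to 6, h2=2; 6,8,10,12 taken -> place at 14.
Table: [318, ., 602, 82, 92, ., 411, 22, 449, 976, 317, ., 678, ., 241, ., .]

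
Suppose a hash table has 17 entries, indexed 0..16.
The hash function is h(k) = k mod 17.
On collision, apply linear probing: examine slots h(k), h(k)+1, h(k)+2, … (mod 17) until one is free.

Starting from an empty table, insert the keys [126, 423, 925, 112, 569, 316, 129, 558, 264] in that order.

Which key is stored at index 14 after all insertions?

558

126: h=7 => slot 7
423: h=15 => slot 15
925: h=7, probe 7,8 => slot 8
112: h=10 => slot 10
569: h=8, probe 8,9 => slot 9
316: h=10, probe 10,11 => slot 11
129: h=10, probe 10,11,12 => slot 12
558: h=14 => slot 14
264: h=9, probe 9,10,11,12,13 => slot 13
Table: [-, -, -, -, -, -, -, 126, 925, 569, 112, 316, 129, 264, 558, 423, -]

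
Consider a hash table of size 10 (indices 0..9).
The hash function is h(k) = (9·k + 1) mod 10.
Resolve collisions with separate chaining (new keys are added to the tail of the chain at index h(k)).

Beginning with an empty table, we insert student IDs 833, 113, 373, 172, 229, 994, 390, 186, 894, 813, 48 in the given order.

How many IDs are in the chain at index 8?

4

Insert 833: h=8, bucket 8 empty → new chain.
Insert 113: h=8, bucket 8 nonempty → append to chain.
Insert 373: h=8, bucket 8 nonempty → append to chain.
Insert 172: h=9, bucket 9 empty → new chain.
Insert 229: h=2, bucket 2 empty → new chain.
Insert 994: h=7, bucket 7 empty → new chain.
Insert 390: h=1, bucket 1 empty → new chain.
Insert 186: h=5, bucket 5 empty → new chain.
Insert 894: h=7, bucket 7 nonempty → append to chain.
Insert 813: h=8, bucket 8 nonempty → append to chain.
Insert 48: h=3, bucket 3 empty → new chain.
Final buckets:
0: -
1: 390
2: 229
3: 48
4: -
5: 186
6: -
7: 994 -> 894
8: 833 -> 113 -> 373 -> 813
9: 172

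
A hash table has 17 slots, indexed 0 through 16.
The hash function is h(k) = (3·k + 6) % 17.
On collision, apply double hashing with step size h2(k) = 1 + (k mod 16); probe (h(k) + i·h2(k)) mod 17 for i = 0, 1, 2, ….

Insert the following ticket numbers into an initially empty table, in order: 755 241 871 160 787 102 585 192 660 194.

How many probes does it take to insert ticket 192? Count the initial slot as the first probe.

2

Insert 755: h=10, slot 10 empty -> index 10.
Insert 241: h=15, slot 15 empty -> index 15.
Insert 871: h=1, slot 1 empty -> index 1.
Insert 160: h=10, h2=1, slot 10 occupied -> index 11.
Insert 787: h=4, slot 4 empty -> index 4.
Insert 102: h=6, slot 6 empty -> index 6.
Insert 585: h=10, h2=10, slot 10 occupied -> index 3.
Insert 192: h=4, h2=1, slot 4 occupied -> index 5.
Insert 660: h=14, slot 14 empty -> index 14.
Insert 194: h=10, h2=3, slot 10 occupied -> index 13.
Table: [∅, 871, ∅, 585, 787, 192, 102, ∅, ∅, ∅, 755, 160, ∅, 194, 660, 241, ∅]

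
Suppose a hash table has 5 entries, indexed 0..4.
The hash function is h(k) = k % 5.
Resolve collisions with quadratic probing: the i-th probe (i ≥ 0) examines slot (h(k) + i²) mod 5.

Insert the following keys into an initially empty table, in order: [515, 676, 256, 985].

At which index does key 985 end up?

4

515 hashes to 0; slot 0 is free => place at 0.
676 hashes to 1; slot 1 is free => place at 1.
256 hashes to 1; 1 taken => place at 2.
985 hashes to 0; 0,1 taken => place at 4.
Table: [515, 676, 256, —, 985]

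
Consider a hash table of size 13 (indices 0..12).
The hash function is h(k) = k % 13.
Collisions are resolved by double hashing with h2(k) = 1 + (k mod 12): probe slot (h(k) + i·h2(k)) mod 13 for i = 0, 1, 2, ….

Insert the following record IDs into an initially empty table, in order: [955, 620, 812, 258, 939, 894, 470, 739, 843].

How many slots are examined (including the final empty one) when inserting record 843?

8

955: h=6 → slot 6
620: h=9 → slot 9
812: h=6, h2=9, probe 6,2 → slot 2
258: h=11 → slot 11
939: h=3 → slot 3
894: h=10 → slot 10
470: h=2, h2=3, probe 2,5 → slot 5
739: h=11, h2=8, probe 11,6,1 → slot 1
843: h=11, h2=4, probe 11,2,6,10,1,5,9,0 → slot 0
Table: [843, 739, 812, 939, ∅, 470, 955, ∅, ∅, 620, 894, 258, ∅]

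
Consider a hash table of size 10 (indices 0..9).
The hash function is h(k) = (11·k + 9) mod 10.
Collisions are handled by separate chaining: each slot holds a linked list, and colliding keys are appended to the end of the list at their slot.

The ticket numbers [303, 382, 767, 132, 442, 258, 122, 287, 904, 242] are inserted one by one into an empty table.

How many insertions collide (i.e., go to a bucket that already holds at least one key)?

5

303 → bucket 2
382 → bucket 1
767 → bucket 6
132 → bucket 1 (collision)
442 → bucket 1 (collision)
258 → bucket 7
122 → bucket 1 (collision)
287 → bucket 6 (collision)
904 → bucket 3
242 → bucket 1 (collision)
Final buckets:
0: -
1: 382 -> 132 -> 442 -> 122 -> 242
2: 303
3: 904
4: -
5: -
6: 767 -> 287
7: 258
8: -
9: -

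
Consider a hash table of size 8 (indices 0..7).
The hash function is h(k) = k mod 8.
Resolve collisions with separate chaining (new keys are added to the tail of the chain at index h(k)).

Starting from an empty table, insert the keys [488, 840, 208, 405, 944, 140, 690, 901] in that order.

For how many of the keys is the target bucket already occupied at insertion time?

4

488 → bucket 0
840 → bucket 0 (collision)
208 → bucket 0 (collision)
405 → bucket 5
944 → bucket 0 (collision)
140 → bucket 4
690 → bucket 2
901 → bucket 5 (collision)
Final buckets:
0: 488 -> 840 -> 208 -> 944
1: —
2: 690
3: —
4: 140
5: 405 -> 901
6: —
7: —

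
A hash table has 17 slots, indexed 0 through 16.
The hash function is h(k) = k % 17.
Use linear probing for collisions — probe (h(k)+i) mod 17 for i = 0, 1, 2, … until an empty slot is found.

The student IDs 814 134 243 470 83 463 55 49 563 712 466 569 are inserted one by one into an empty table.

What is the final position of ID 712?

3

814 hashes to 15; slot 15 is free => place at 15.
134 hashes to 15; 15 taken => place at 16.
243 hashes to 5; slot 5 is free => place at 5.
470 hashes to 11; slot 11 is free => place at 11.
83 hashes to 15; 15,16 taken => place at 0.
463 hashes to 4; slot 4 is free => place at 4.
55 hashes to 4; 4,5 taken => place at 6.
49 hashes to 15; 15,16,0 taken => place at 1.
563 hashes to 2; slot 2 is free => place at 2.
712 hashes to 15; 15,16,0,1,2 taken => place at 3.
466 hashes to 7; slot 7 is free => place at 7.
569 hashes to 8; slot 8 is free => place at 8.
Table: [83, 49, 563, 712, 463, 243, 55, 466, 569, -, -, 470, -, -, -, 814, 134]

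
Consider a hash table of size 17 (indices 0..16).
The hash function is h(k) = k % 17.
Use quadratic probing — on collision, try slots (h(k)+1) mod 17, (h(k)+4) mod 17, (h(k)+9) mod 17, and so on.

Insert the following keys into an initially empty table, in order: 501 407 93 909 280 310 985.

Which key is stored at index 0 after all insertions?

501 hashes to 8; slot 8 is free → place at 8.
407 hashes to 16; slot 16 is free → place at 16.
93 hashes to 8; 8 taken → place at 9.
909 hashes to 8; 8,9 taken → place at 12.
280 hashes to 8; 8,9,12 taken → place at 0.
310 hashes to 4; slot 4 is free → place at 4.
985 hashes to 16; 16,0 taken → place at 3.
Table: [280, ., ., 985, 310, ., ., ., 501, 93, ., ., 909, ., ., ., 407]

280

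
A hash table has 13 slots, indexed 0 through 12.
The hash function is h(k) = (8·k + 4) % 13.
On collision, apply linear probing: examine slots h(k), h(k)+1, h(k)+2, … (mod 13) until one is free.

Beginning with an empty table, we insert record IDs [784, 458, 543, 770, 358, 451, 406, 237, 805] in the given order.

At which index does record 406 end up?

784 hashes to 10; slot 10 is free -> place at 10.
458 hashes to 2; slot 2 is free -> place at 2.
543 hashes to 6; slot 6 is free -> place at 6.
770 hashes to 2; 2 taken -> place at 3.
358 hashes to 8; slot 8 is free -> place at 8.
451 hashes to 11; slot 11 is free -> place at 11.
406 hashes to 2; 2,3 taken -> place at 4.
237 hashes to 2; 2,3,4 taken -> place at 5.
805 hashes to 9; slot 9 is free -> place at 9.
Table: [∅, ∅, 458, 770, 406, 237, 543, ∅, 358, 805, 784, 451, ∅]

4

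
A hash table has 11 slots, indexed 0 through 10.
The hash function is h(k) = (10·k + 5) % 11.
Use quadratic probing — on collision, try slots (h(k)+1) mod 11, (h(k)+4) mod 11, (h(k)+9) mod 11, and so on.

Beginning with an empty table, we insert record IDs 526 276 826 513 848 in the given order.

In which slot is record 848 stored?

Insert 526: h=7, slot 7 empty -> index 7.
Insert 276: h=4, slot 4 empty -> index 4.
Insert 826: h=4, slot 4 occupied -> index 5.
Insert 513: h=9, slot 9 empty -> index 9.
Insert 848: h=4, slots 4,5 occupied -> index 8.
Table: [., ., ., ., 276, 826, ., 526, 848, 513, .]

8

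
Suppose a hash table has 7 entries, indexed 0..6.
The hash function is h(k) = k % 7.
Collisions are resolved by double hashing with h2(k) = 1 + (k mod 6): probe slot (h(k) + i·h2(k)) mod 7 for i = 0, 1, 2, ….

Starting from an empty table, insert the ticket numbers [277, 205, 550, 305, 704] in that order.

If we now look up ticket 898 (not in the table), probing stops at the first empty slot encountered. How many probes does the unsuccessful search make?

277 hashes to 4; slot 4 is free => place at 4.
205 hashes to 2; slot 2 is free => place at 2.
550 hashes to 4, h2=5; 4,2 taken => place at 0.
305 hashes to 4, h2=6; 4 taken => place at 3.
704 hashes to 4, h2=3; 4,0,3 taken => place at 6.
Table: [550, _, 205, 305, 277, _, 704]
Lookup 898: h=2, h2=5, probe 2,0,5 → slot 5 empty, not found.

3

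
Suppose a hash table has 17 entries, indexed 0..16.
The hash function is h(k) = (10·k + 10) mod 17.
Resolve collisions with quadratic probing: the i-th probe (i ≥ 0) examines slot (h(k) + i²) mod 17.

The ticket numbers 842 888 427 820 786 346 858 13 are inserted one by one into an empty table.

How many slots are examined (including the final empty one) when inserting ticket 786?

3

842: h=15 -> slot 15
888: h=16 -> slot 16
427: h=13 -> slot 13
820: h=16, probe 16,0 -> slot 0
786: h=16, probe 16,0,3 -> slot 3
346: h=2 -> slot 2
858: h=5 -> slot 5
13: h=4 -> slot 4
Table: [820, ., 346, 786, 13, 858, ., ., ., ., ., ., ., 427, ., 842, 888]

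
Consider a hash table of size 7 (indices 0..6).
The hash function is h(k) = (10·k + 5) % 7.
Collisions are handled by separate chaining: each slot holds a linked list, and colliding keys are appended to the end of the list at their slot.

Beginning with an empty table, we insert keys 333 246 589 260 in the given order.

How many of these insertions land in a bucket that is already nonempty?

2

333 → bucket 3
246 → bucket 1
589 → bucket 1 (collision)
260 → bucket 1 (collision)
Final buckets:
0: .
1: 246 -> 589 -> 260
2: .
3: 333
4: .
5: .
6: .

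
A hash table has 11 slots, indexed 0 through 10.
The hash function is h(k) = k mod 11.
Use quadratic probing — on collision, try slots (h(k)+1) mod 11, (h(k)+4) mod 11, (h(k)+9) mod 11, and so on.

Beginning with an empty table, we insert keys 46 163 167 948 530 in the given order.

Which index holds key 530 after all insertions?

0

Insert 46: h=2, slot 2 empty => index 2.
Insert 163: h=9, slot 9 empty => index 9.
Insert 167: h=2, slot 2 occupied => index 3.
Insert 948: h=2, slots 2,3 occupied => index 6.
Insert 530: h=2, slots 2,3,6 occupied => index 0.
Table: [530, —, 46, 167, —, —, 948, —, —, 163, —]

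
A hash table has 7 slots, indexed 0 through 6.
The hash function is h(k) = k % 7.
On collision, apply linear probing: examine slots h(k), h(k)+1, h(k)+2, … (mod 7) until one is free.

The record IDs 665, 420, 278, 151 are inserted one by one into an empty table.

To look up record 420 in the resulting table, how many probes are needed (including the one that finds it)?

2

665: h=0 -> slot 0
420: h=0, probe 0,1 -> slot 1
278: h=5 -> slot 5
151: h=4 -> slot 4
Table: [665, 420, _, _, 151, 278, _]
Lookup 420: h=0, probe 0,1 → found at 1.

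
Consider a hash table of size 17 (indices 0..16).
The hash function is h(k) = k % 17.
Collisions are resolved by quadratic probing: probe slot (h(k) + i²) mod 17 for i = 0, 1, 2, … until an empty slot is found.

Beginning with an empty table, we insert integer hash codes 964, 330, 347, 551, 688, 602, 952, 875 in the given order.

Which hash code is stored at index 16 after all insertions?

Insert 964: h=12, slot 12 empty → index 12.
Insert 330: h=7, slot 7 empty → index 7.
Insert 347: h=7, slot 7 occupied → index 8.
Insert 551: h=7, slots 7,8 occupied → index 11.
Insert 688: h=8, slot 8 occupied → index 9.
Insert 602: h=7, slots 7,8,11 occupied → index 16.
Insert 952: h=0, slot 0 empty → index 0.
Insert 875: h=8, slots 8,9,12,0,7,16 occupied → index 10.
Table: [952, -, -, -, -, -, -, 330, 347, 688, 875, 551, 964, -, -, -, 602]

602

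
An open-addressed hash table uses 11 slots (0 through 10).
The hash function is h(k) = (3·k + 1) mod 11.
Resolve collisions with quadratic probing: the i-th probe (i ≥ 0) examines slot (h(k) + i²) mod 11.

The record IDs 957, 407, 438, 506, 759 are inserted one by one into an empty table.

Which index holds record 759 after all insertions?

10

957: h=1 → slot 1
407: h=1, probe 1,2 → slot 2
438: h=6 → slot 6
506: h=1, probe 1,2,5 → slot 5
759: h=1, probe 1,2,5,10 → slot 10
Table: [., 957, 407, ., ., 506, 438, ., ., ., 759]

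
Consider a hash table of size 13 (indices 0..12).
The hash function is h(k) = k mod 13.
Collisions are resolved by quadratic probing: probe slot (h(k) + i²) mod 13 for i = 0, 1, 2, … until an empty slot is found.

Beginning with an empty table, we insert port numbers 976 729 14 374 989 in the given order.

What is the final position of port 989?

4

976: h=1 -> slot 1
729: h=1, probe 1,2 -> slot 2
14: h=1, probe 1,2,5 -> slot 5
374: h=10 -> slot 10
989: h=1, probe 1,2,5,10,4 -> slot 4
Table: [., 976, 729, ., 989, 14, ., ., ., ., 374, ., .]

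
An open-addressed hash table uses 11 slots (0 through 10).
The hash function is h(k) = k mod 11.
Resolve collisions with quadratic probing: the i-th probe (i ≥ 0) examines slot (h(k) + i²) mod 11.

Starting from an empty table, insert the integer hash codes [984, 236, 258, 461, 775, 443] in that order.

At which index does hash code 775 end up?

984: h=5 -> slot 5
236: h=5, probe 5,6 -> slot 6
258: h=5, probe 5,6,9 -> slot 9
461: h=10 -> slot 10
775: h=5, probe 5,6,9,3 -> slot 3
443: h=3, probe 3,4 -> slot 4
Table: [-, -, -, 775, 443, 984, 236, -, -, 258, 461]

3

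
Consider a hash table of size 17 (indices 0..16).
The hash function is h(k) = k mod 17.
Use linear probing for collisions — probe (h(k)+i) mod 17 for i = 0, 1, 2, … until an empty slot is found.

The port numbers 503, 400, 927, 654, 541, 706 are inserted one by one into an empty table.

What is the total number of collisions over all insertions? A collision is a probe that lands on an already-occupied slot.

5

503 hashes to 10; slot 10 is free => place at 10.
400 hashes to 9; slot 9 is free => place at 9.
927 hashes to 9; 9,10 taken => place at 11.
654 hashes to 8; slot 8 is free => place at 8.
541 hashes to 14; slot 14 is free => place at 14.
706 hashes to 9; 9,10,11 taken => place at 12.
Table: [—, —, —, —, —, —, —, —, 654, 400, 503, 927, 706, —, 541, —, —]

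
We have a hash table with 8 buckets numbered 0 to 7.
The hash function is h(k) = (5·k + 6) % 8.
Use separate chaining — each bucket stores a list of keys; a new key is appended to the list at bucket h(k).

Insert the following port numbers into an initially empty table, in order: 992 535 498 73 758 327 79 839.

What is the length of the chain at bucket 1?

4

992 -> bucket 6
535 -> bucket 1
498 -> bucket 0
73 -> bucket 3
758 -> bucket 4
327 -> bucket 1 (collision)
79 -> bucket 1 (collision)
839 -> bucket 1 (collision)
Final buckets:
0: 498
1: 535 -> 327 -> 79 -> 839
2: -
3: 73
4: 758
5: -
6: 992
7: -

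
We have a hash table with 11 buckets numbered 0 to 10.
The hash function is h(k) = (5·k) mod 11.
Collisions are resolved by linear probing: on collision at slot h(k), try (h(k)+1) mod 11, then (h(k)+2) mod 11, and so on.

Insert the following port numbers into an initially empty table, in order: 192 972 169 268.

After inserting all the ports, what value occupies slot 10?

169

192: h=3 => slot 3
972: h=9 => slot 9
169: h=9, probe 9,10 => slot 10
268: h=9, probe 9,10,0 => slot 0
Table: [268, ∅, ∅, 192, ∅, ∅, ∅, ∅, ∅, 972, 169]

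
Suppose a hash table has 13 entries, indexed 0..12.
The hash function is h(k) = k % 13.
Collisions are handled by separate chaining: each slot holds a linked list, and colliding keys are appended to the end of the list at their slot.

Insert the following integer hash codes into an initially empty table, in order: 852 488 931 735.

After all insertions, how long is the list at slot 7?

Insert 852: h=7, bucket 7 empty -> new chain.
Insert 488: h=7, bucket 7 nonempty -> append to chain.
Insert 931: h=8, bucket 8 empty -> new chain.
Insert 735: h=7, bucket 7 nonempty -> append to chain.
Final buckets:
0: .
1: .
2: .
3: .
4: .
5: .
6: .
7: 852 -> 488 -> 735
8: 931
9: .
10: .
11: .
12: .

3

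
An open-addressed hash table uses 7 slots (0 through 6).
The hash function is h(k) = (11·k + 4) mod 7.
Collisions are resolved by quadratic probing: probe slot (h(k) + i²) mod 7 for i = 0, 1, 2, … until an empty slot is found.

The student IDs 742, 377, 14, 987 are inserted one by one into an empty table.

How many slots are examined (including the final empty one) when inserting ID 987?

3

742: h=4 -> slot 4
377: h=0 -> slot 0
14: h=4, probe 4,5 -> slot 5
987: h=4, probe 4,5,1 -> slot 1
Table: [377, 987, -, -, 742, 14, -]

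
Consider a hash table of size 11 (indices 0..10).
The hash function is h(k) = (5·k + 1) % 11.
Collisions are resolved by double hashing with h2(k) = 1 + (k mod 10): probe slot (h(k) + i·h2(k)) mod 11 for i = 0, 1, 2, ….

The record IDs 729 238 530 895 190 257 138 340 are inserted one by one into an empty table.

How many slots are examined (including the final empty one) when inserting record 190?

2

729: h=5 → slot 5
238: h=3 → slot 3
530: h=0 → slot 0
895: h=10 → slot 10
190: h=5, h2=1, probe 5,6 → slot 6
257: h=10, h2=8, probe 10,7 → slot 7
138: h=9 → slot 9
340: h=7, h2=1, probe 7,8 → slot 8
Table: [530, -, -, 238, -, 729, 190, 257, 340, 138, 895]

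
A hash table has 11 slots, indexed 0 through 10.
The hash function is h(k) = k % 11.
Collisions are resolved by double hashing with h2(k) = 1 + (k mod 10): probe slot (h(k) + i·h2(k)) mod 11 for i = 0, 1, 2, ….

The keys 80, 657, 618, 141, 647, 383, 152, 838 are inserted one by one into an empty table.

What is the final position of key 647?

80: h=3 -> slot 3
657: h=8 -> slot 8
618: h=2 -> slot 2
141: h=9 -> slot 9
647: h=9, h2=8, probe 9,6 -> slot 6
383: h=9, h2=4, probe 9,2,6,10 -> slot 10
152: h=9, h2=3, probe 9,1 -> slot 1
838: h=2, h2=9, probe 2,0 -> slot 0
Table: [838, 152, 618, 80, —, —, 647, —, 657, 141, 383]

6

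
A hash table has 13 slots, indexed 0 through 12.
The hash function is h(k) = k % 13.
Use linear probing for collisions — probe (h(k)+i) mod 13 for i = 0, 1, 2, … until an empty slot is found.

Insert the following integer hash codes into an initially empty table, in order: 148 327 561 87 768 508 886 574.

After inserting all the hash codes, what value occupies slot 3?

148 hashes to 5; slot 5 is free => place at 5.
327 hashes to 2; slot 2 is free => place at 2.
561 hashes to 2; 2 taken => place at 3.
87 hashes to 9; slot 9 is free => place at 9.
768 hashes to 1; slot 1 is free => place at 1.
508 hashes to 1; 1,2,3 taken => place at 4.
886 hashes to 2; 2,3,4,5 taken => place at 6.
574 hashes to 2; 2,3,4,5,6 taken => place at 7.
Table: [., 768, 327, 561, 508, 148, 886, 574, ., 87, ., ., .]

561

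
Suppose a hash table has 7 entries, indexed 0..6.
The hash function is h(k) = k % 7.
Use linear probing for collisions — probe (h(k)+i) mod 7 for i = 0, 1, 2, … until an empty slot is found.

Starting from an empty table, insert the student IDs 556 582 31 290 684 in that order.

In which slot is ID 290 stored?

5

556: h=3 → slot 3
582: h=1 → slot 1
31: h=3, probe 3,4 → slot 4
290: h=3, probe 3,4,5 → slot 5
684: h=5, probe 5,6 → slot 6
Table: [—, 582, —, 556, 31, 290, 684]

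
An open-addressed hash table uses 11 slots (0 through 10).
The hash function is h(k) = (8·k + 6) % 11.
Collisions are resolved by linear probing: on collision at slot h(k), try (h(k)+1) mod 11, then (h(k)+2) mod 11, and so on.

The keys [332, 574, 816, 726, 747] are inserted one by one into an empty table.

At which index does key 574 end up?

1

332: h=0 => slot 0
574: h=0, probe 0,1 => slot 1
816: h=0, probe 0,1,2 => slot 2
726: h=6 => slot 6
747: h=9 => slot 9
Table: [332, 574, 816, —, —, —, 726, —, —, 747, —]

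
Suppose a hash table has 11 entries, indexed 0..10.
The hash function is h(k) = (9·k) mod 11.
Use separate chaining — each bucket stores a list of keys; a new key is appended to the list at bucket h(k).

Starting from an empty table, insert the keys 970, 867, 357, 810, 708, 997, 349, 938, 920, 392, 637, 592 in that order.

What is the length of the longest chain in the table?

970 → bucket 7
867 → bucket 4
357 → bucket 1
810 → bucket 8
708 → bucket 3
997 → bucket 8 (collision)
349 → bucket 6
938 → bucket 5
920 → bucket 8 (collision)
392 → bucket 8 (collision)
637 → bucket 2
592 → bucket 4 (collision)
Final buckets:
0: _
1: 357
2: 637
3: 708
4: 867 -> 592
5: 938
6: 349
7: 970
8: 810 -> 997 -> 920 -> 392
9: _
10: _

4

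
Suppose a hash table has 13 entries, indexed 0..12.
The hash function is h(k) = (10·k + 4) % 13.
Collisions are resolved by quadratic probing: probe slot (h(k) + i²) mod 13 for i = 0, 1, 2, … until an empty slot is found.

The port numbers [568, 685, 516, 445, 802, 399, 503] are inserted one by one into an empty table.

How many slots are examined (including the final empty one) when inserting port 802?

Insert 568: h=3, slot 3 empty → index 3.
Insert 685: h=3, slot 3 occupied → index 4.
Insert 516: h=3, slots 3,4 occupied → index 7.
Insert 445: h=8, slot 8 empty → index 8.
Insert 802: h=3, slots 3,4,7 occupied → index 12.
Insert 399: h=3, slots 3,4,7,12 occupied → index 6.
Insert 503: h=3, slots 3,4,7,12,6 occupied → index 2.
Table: [., ., 503, 568, 685, ., 399, 516, 445, ., ., ., 802]

4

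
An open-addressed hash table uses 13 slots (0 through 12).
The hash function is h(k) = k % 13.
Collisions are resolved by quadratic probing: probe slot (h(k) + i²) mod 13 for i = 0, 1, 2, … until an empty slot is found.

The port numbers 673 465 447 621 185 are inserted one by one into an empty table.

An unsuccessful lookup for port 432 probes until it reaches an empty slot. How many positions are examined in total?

2

673: h=10 → slot 10
465: h=10, probe 10,11 → slot 11
447: h=5 → slot 5
621: h=10, probe 10,11,1 → slot 1
185: h=3 → slot 3
Table: [∅, 621, ∅, 185, ∅, 447, ∅, ∅, ∅, ∅, 673, 465, ∅]
Lookup 432: h=3, probe 3,4 → slot 4 empty, not found.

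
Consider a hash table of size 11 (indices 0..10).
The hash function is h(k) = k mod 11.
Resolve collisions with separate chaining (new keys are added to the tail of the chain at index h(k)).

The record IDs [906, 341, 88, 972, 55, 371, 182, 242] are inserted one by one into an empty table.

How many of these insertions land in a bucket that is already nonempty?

Insert 906: h=4, bucket 4 empty → new chain.
Insert 341: h=0, bucket 0 empty → new chain.
Insert 88: h=0, bucket 0 nonempty → append to chain.
Insert 972: h=4, bucket 4 nonempty → append to chain.
Insert 55: h=0, bucket 0 nonempty → append to chain.
Insert 371: h=8, bucket 8 empty → new chain.
Insert 182: h=6, bucket 6 empty → new chain.
Insert 242: h=0, bucket 0 nonempty → append to chain.
Final buckets:
0: 341 -> 88 -> 55 -> 242
1: _
2: _
3: _
4: 906 -> 972
5: _
6: 182
7: _
8: 371
9: _
10: _

4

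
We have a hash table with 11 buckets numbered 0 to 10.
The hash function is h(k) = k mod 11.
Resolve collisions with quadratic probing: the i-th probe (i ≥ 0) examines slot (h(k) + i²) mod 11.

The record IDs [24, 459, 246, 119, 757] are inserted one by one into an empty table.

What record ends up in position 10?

Insert 24: h=2, slot 2 empty => index 2.
Insert 459: h=8, slot 8 empty => index 8.
Insert 246: h=4, slot 4 empty => index 4.
Insert 119: h=9, slot 9 empty => index 9.
Insert 757: h=9, slot 9 occupied => index 10.
Table: [∅, ∅, 24, ∅, 246, ∅, ∅, ∅, 459, 119, 757]

757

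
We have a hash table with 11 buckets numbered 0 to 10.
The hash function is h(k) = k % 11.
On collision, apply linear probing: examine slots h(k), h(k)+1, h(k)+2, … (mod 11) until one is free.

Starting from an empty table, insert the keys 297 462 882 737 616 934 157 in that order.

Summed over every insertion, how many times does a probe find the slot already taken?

10

297 hashes to 0; slot 0 is free → place at 0.
462 hashes to 0; 0 taken → place at 1.
882 hashes to 2; slot 2 is free → place at 2.
737 hashes to 0; 0,1,2 taken → place at 3.
616 hashes to 0; 0,1,2,3 taken → place at 4.
934 hashes to 10; slot 10 is free → place at 10.
157 hashes to 3; 3,4 taken → place at 5.
Table: [297, 462, 882, 737, 616, 157, _, _, _, _, 934]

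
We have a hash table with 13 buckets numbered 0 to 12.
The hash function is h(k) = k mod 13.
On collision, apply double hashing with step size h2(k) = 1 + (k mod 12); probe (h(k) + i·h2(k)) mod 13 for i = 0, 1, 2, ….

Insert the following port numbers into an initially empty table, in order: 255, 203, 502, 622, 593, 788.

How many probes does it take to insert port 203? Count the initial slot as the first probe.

2

Insert 255: h=8, slot 8 empty => index 8.
Insert 203: h=8, h2=12, slot 8 occupied => index 7.
Insert 502: h=8, h2=11, slot 8 occupied => index 6.
Insert 622: h=11, slot 11 empty => index 11.
Insert 593: h=8, h2=6, slot 8 occupied => index 1.
Insert 788: h=8, h2=9, slot 8 occupied => index 4.
Table: [., 593, ., ., 788, ., 502, 203, 255, ., ., 622, .]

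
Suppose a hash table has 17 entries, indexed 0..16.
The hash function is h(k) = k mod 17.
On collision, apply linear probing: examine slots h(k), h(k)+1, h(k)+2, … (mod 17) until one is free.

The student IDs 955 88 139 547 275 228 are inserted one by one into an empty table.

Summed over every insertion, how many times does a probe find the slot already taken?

955 hashes to 3; slot 3 is free → place at 3.
88 hashes to 3; 3 taken → place at 4.
139 hashes to 3; 3,4 taken → place at 5.
547 hashes to 3; 3,4,5 taken → place at 6.
275 hashes to 3; 3,4,5,6 taken → place at 7.
228 hashes to 7; 7 taken → place at 8.
Table: [-, -, -, 955, 88, 139, 547, 275, 228, -, -, -, -, -, -, -, -]

11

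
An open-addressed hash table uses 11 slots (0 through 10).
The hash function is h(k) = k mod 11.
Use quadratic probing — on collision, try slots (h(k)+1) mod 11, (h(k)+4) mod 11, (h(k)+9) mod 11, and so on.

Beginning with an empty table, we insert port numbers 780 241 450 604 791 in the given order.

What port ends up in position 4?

780: h=10 -> slot 10
241: h=10, probe 10,0 -> slot 0
450: h=10, probe 10,0,3 -> slot 3
604: h=10, probe 10,0,3,8 -> slot 8
791: h=10, probe 10,0,3,8,4 -> slot 4
Table: [241, _, _, 450, 791, _, _, _, 604, _, 780]

791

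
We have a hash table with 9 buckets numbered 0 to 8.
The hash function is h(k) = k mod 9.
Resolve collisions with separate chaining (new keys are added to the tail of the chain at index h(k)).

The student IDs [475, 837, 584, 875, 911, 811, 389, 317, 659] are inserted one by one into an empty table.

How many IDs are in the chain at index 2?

475 -> bucket 7
837 -> bucket 0
584 -> bucket 8
875 -> bucket 2
911 -> bucket 2 (collision)
811 -> bucket 1
389 -> bucket 2 (collision)
317 -> bucket 2 (collision)
659 -> bucket 2 (collision)
Final buckets:
0: 837
1: 811
2: 875 -> 911 -> 389 -> 317 -> 659
3: ∅
4: ∅
5: ∅
6: ∅
7: 475
8: 584

5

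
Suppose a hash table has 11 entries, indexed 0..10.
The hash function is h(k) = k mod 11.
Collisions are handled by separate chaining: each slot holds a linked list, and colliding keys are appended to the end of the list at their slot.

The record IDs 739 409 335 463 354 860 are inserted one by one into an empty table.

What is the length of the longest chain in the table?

Insert 739: h=2, bucket 2 empty -> new chain.
Insert 409: h=2, bucket 2 nonempty -> append to chain.
Insert 335: h=5, bucket 5 empty -> new chain.
Insert 463: h=1, bucket 1 empty -> new chain.
Insert 354: h=2, bucket 2 nonempty -> append to chain.
Insert 860: h=2, bucket 2 nonempty -> append to chain.
Final buckets:
0: —
1: 463
2: 739 -> 409 -> 354 -> 860
3: —
4: —
5: 335
6: —
7: —
8: —
9: —
10: —

4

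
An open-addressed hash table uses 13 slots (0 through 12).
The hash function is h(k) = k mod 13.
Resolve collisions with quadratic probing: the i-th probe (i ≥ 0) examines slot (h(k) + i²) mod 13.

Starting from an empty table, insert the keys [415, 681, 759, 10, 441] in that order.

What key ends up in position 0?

441

Insert 415: h=12, slot 12 empty => index 12.
Insert 681: h=5, slot 5 empty => index 5.
Insert 759: h=5, slot 5 occupied => index 6.
Insert 10: h=10, slot 10 empty => index 10.
Insert 441: h=12, slot 12 occupied => index 0.
Table: [441, —, —, —, —, 681, 759, —, —, —, 10, —, 415]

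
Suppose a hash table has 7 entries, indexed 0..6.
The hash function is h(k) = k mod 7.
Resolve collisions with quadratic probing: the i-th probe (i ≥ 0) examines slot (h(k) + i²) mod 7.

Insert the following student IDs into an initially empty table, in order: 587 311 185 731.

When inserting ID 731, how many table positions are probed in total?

3

587 hashes to 6; slot 6 is free → place at 6.
311 hashes to 3; slot 3 is free → place at 3.
185 hashes to 3; 3 taken → place at 4.
731 hashes to 3; 3,4 taken → place at 0.
Table: [731, ∅, ∅, 311, 185, ∅, 587]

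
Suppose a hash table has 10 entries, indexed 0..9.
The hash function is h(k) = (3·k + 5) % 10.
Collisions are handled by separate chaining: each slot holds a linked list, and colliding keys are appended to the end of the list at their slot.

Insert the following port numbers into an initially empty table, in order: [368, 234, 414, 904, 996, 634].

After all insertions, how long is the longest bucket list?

368 → bucket 9
234 → bucket 7
414 → bucket 7 (collision)
904 → bucket 7 (collision)
996 → bucket 3
634 → bucket 7 (collision)
Final buckets:
0: .
1: .
2: .
3: 996
4: .
5: .
6: .
7: 234 -> 414 -> 904 -> 634
8: .
9: 368

4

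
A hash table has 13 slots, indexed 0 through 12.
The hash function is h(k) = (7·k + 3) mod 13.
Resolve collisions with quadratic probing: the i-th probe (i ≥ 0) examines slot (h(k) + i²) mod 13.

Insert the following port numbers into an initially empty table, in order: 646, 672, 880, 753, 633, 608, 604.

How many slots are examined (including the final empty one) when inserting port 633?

4

Insert 646: h=1, slot 1 empty -> index 1.
Insert 672: h=1, slot 1 occupied -> index 2.
Insert 880: h=1, slots 1,2 occupied -> index 5.
Insert 753: h=9, slot 9 empty -> index 9.
Insert 633: h=1, slots 1,2,5 occupied -> index 10.
Insert 608: h=8, slot 8 empty -> index 8.
Insert 604: h=6, slot 6 empty -> index 6.
Table: [-, 646, 672, -, -, 880, 604, -, 608, 753, 633, -, -]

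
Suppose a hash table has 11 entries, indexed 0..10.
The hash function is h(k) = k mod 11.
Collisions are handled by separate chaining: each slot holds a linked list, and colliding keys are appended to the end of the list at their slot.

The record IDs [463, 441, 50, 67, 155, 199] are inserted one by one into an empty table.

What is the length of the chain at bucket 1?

Insert 463: h=1, bucket 1 empty → new chain.
Insert 441: h=1, bucket 1 nonempty → append to chain.
Insert 50: h=6, bucket 6 empty → new chain.
Insert 67: h=1, bucket 1 nonempty → append to chain.
Insert 155: h=1, bucket 1 nonempty → append to chain.
Insert 199: h=1, bucket 1 nonempty → append to chain.
Final buckets:
0: ∅
1: 463 -> 441 -> 67 -> 155 -> 199
2: ∅
3: ∅
4: ∅
5: ∅
6: 50
7: ∅
8: ∅
9: ∅
10: ∅

5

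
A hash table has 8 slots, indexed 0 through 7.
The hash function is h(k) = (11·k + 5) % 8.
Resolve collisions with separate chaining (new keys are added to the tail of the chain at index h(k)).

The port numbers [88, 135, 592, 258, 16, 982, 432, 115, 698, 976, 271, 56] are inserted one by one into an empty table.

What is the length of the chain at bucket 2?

2

88 → bucket 5
135 → bucket 2
592 → bucket 5 (collision)
258 → bucket 3
16 → bucket 5 (collision)
982 → bucket 7
432 → bucket 5 (collision)
115 → bucket 6
698 → bucket 3 (collision)
976 → bucket 5 (collision)
271 → bucket 2 (collision)
56 → bucket 5 (collision)
Final buckets:
0: -
1: -
2: 135 -> 271
3: 258 -> 698
4: -
5: 88 -> 592 -> 16 -> 432 -> 976 -> 56
6: 115
7: 982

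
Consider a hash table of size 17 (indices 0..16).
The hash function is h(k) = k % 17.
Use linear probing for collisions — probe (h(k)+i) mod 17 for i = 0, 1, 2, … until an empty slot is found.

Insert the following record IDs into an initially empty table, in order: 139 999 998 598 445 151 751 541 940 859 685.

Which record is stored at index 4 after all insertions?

139 hashes to 3; slot 3 is free => place at 3.
999 hashes to 13; slot 13 is free => place at 13.
998 hashes to 12; slot 12 is free => place at 12.
598 hashes to 3; 3 taken => place at 4.
445 hashes to 3; 3,4 taken => place at 5.
151 hashes to 15; slot 15 is free => place at 15.
751 hashes to 3; 3,4,5 taken => place at 6.
541 hashes to 14; slot 14 is free => place at 14.
940 hashes to 5; 5,6 taken => place at 7.
859 hashes to 9; slot 9 is free => place at 9.
685 hashes to 5; 5,6,7 taken => place at 8.
Table: [., ., ., 139, 598, 445, 751, 940, 685, 859, ., ., 998, 999, 541, 151, .]

598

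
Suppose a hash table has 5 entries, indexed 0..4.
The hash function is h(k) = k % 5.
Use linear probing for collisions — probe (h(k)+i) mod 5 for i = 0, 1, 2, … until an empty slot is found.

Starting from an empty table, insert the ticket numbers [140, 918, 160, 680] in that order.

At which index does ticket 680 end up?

2

Insert 140: h=0, slot 0 empty => index 0.
Insert 918: h=3, slot 3 empty => index 3.
Insert 160: h=0, slot 0 occupied => index 1.
Insert 680: h=0, slots 0,1 occupied => index 2.
Table: [140, 160, 680, 918, -]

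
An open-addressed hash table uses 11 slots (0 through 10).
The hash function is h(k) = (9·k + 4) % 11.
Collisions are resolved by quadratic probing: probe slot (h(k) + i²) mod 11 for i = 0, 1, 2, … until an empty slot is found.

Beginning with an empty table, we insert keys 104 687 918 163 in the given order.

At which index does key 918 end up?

9

Insert 104: h=5, slot 5 empty => index 5.
Insert 687: h=5, slot 5 occupied => index 6.
Insert 918: h=5, slots 5,6 occupied => index 9.
Insert 163: h=8, slot 8 empty => index 8.
Table: [∅, ∅, ∅, ∅, ∅, 104, 687, ∅, 163, 918, ∅]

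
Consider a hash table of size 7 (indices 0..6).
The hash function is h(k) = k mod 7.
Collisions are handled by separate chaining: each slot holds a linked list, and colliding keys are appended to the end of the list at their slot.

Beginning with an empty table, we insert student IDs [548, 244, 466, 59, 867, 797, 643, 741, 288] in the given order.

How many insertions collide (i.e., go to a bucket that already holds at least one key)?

4

Insert 548: h=2, bucket 2 empty → new chain.
Insert 244: h=6, bucket 6 empty → new chain.
Insert 466: h=4, bucket 4 empty → new chain.
Insert 59: h=3, bucket 3 empty → new chain.
Insert 867: h=6, bucket 6 nonempty → append to chain.
Insert 797: h=6, bucket 6 nonempty → append to chain.
Insert 643: h=6, bucket 6 nonempty → append to chain.
Insert 741: h=6, bucket 6 nonempty → append to chain.
Insert 288: h=1, bucket 1 empty → new chain.
Final buckets:
0: —
1: 288
2: 548
3: 59
4: 466
5: —
6: 244 -> 867 -> 797 -> 643 -> 741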